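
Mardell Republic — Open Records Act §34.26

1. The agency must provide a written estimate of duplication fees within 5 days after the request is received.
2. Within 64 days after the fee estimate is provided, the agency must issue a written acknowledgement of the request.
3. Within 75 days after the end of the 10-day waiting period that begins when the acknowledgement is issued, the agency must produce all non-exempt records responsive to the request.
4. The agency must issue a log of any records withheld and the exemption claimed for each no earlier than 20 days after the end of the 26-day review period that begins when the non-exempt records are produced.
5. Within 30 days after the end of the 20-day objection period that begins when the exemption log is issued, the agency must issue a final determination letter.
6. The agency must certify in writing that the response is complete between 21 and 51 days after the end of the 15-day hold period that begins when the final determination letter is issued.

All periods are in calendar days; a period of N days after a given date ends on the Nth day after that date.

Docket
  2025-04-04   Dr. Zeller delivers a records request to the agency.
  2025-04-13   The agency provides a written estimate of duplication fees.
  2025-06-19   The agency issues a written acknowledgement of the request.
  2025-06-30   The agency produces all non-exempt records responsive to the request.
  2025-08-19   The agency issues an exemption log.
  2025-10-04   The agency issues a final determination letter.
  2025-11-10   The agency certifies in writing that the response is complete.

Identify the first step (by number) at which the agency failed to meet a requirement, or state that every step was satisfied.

Step 1

Step 1: 5 days after 2025-04-04 (when the request is received) is 2025-04-09; done 2025-04-13 — 4 days late.
That is the first point of non-compliance.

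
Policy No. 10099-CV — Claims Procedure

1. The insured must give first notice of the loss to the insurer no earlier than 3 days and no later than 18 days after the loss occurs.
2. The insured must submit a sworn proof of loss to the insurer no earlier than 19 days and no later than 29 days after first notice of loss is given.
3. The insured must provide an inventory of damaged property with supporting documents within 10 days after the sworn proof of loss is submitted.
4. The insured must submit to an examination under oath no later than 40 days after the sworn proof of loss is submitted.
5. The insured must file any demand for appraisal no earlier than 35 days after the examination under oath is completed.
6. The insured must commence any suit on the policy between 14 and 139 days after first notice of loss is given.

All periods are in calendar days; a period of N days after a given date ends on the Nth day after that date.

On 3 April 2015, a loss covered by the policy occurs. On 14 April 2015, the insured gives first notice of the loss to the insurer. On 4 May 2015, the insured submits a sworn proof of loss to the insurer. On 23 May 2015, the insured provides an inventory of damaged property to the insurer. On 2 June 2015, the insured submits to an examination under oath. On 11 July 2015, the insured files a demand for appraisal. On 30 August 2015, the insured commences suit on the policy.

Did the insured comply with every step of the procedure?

(1) the permitted window runs from 3 April 2015 + 3 = 6 April 2015 to 3 April 2015 + 18 = 21 April 2015; 14 April 2015 falls inside that range.
(2) the permitted window runs from 14 April 2015 + 19 = 3 May 2015 to 14 April 2015 + 29 = 13 May 2015; done 4 May 2015 — within the window.
(3) due by 4 May 2015 + 10 days = 14 May 2015; done 23 May 2015 — 9 days late.

No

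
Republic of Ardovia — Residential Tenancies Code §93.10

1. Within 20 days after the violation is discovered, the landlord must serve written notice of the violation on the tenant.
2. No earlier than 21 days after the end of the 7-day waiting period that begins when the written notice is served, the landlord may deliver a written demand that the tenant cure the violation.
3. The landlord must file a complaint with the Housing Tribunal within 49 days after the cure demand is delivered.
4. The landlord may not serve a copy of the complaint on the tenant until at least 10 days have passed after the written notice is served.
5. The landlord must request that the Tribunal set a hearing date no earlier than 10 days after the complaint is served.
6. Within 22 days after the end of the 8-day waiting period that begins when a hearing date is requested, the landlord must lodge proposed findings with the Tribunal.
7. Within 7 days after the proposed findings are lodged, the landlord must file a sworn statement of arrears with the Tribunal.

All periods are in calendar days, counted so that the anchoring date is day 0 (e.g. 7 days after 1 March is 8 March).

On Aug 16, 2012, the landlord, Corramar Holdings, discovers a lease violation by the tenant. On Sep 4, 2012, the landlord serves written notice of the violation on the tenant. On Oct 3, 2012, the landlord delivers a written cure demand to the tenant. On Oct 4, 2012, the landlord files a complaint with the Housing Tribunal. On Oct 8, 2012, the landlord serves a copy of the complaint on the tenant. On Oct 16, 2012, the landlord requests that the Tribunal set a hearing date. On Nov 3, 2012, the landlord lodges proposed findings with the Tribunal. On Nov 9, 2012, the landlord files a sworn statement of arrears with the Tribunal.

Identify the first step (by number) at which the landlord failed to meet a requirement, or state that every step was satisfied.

Step 1 — counting 20 days from Aug 16, 2012 (when the violation is discovered) gives a deadline of Sep 5, 2012; done Sep 4, 2012 — timely.
Step 2 — must wait 21 days from Sep 11, 2012 (end of the 7-day waiting period, which began when the written notice is served on Sep 4, 2012), so not before Oct 2, 2012; done Oct 3, 2012 — permitted.
Step 3 — counting 49 days from Oct 3, 2012 (when the cure demand is delivered) gives a deadline of Nov 21, 2012; done Oct 4, 2012 — timely.
Step 4 — must wait 10 days from Sep 4, 2012 (when the written notice is served), so not before Sep 14, 2012; done Oct 8, 2012, after the minimum wait.
Step 5 — must wait 10 days from Oct 8, 2012 (when the complaint is served), so not before Oct 18, 2012; done Oct 16, 2012 — 2 days too early.
Later steps need not be reached.

Step 5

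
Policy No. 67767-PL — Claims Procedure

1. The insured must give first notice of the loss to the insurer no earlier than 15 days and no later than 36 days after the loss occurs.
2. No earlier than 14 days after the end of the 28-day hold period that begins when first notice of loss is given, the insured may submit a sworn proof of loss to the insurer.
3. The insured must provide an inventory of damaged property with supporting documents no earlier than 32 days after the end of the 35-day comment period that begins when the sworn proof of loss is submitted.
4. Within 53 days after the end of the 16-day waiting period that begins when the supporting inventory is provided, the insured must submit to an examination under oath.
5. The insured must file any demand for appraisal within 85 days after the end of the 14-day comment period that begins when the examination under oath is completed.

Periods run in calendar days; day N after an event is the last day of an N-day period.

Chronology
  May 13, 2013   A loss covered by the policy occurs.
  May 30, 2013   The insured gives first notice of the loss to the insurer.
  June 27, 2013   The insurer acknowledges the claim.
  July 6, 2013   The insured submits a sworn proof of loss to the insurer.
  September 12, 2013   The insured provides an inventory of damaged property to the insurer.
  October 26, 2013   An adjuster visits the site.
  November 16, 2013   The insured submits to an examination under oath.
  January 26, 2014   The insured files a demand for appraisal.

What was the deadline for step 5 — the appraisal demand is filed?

The examination under oath is completed on November 16, 2013; the 14-day comment period therefore ends November 30, 2013, and step 5 runs from that date. 85 days after November 30, 2013 is February 23, 2014.

February 23, 2014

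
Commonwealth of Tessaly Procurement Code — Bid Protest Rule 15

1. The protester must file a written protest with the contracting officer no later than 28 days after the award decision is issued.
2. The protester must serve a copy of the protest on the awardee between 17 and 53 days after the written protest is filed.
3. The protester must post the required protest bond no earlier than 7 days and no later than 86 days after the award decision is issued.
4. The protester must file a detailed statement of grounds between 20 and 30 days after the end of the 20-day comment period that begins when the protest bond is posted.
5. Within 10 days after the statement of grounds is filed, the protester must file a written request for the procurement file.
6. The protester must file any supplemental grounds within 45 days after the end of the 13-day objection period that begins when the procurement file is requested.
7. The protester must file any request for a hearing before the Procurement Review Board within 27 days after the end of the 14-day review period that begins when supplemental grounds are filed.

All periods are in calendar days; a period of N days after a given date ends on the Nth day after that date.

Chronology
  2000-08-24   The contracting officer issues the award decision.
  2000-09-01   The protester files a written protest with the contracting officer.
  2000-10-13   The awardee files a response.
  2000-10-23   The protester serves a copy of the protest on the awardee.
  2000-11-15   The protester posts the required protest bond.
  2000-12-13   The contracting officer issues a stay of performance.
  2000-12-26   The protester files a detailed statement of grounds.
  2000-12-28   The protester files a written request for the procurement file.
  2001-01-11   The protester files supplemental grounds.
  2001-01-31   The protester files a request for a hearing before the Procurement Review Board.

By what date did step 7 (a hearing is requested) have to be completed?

2001-02-21

Supplemental grounds are filed on 2001-01-11; the 14-day review period therefore ends 2001-01-25, and step 7 runs from that date. 27 days after 2001-01-25 is 2001-02-21.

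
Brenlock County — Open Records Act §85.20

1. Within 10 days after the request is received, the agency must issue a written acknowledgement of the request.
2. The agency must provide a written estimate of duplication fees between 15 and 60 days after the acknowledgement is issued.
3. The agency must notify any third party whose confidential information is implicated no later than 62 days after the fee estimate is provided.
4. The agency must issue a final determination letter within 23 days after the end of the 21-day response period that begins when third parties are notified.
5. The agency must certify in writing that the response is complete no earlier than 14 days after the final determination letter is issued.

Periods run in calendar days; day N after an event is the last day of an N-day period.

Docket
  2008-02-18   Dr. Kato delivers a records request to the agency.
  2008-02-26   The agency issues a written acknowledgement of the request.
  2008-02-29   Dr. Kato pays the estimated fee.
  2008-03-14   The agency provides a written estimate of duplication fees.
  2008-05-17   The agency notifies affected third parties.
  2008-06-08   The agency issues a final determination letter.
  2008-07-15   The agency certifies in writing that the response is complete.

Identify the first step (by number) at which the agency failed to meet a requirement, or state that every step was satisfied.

(1) due by 2008-02-18 + 10 days = 2008-02-28; 2008-02-26 is within that limit.
(2) the permitted window runs from 2008-02-26 + 15 = 2008-03-12 to 2008-02-26 + 60 = 2008-04-26; done 2008-03-14 — within the window.
(3) due by 2008-03-14 + 62 days = 2008-05-15; 2008-05-17 misses that deadline by 2 days.

Step 3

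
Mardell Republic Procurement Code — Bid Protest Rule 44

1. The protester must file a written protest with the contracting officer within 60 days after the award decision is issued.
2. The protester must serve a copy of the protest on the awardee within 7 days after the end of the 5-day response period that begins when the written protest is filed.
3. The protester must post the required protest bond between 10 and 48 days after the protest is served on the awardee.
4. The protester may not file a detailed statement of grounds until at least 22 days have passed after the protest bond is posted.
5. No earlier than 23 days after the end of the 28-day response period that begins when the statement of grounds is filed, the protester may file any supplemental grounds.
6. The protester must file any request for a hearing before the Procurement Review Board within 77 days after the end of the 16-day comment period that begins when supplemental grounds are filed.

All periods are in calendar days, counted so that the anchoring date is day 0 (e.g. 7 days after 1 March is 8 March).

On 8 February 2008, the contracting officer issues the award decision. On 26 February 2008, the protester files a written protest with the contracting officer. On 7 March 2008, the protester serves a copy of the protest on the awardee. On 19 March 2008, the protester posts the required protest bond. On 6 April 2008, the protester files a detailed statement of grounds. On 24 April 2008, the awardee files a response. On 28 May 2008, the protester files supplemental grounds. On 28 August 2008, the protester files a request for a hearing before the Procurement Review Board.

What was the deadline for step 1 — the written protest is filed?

Step 1 runs from 8 February 2008, when the award decision is issued. 60 days after 8 February 2008 is 8 April 2008.

8 April 2008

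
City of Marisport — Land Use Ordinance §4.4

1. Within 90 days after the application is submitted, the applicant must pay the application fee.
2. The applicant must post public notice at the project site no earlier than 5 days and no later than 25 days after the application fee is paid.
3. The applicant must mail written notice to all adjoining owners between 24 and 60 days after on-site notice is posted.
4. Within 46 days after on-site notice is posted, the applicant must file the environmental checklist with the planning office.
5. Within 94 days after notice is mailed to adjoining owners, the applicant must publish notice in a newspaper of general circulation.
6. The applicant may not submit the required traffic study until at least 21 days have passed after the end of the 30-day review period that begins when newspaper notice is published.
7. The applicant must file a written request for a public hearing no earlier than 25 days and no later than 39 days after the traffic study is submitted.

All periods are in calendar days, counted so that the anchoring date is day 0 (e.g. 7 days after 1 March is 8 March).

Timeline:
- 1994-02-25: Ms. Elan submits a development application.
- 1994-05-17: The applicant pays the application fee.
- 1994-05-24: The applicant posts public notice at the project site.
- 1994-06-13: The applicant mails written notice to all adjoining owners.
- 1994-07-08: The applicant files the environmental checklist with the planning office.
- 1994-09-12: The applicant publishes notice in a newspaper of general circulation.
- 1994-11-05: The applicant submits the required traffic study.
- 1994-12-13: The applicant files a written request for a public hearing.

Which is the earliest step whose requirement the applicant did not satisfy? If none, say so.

Step 3

Step 1: 90 days after 1994-02-25 (when the application is submitted) is 1994-05-26; done 1994-05-17 — timely.
Step 2: the window is 5–25 days after 1994-05-17 (when the application fee is paid), so 1994-05-22 through 1994-06-11; 1994-05-24 falls inside that range.
Step 3: the window is 24–60 days after 1994-05-24 (when on-site notice is posted), so 1994-06-17 through 1994-07-23; done 1994-06-13 — 4 days before the window opened.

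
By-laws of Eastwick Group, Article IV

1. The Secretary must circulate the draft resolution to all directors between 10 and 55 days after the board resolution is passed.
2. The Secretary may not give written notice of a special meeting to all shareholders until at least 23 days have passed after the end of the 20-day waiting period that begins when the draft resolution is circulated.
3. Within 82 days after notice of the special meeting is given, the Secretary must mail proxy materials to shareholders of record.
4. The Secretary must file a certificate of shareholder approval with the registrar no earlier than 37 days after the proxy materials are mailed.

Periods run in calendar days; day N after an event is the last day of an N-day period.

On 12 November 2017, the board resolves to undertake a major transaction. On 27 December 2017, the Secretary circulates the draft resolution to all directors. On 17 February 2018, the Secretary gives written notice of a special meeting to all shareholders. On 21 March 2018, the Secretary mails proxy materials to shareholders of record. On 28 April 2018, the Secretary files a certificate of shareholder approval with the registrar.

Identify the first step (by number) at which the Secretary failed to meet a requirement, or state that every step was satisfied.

None — every step was satisfied

Step 1 — 10 and 55 days from 12 November 2017 (when the board resolution is passed) are 22 November 2017 and 6 January 2018 respectively; 27 December 2017 falls inside that range.
Step 2 — must wait 23 days from 16 January 2018 (end of the 20-day waiting period, which began when the draft resolution is circulated on 27 December 2017), so not before 8 February 2018; done 17 February 2018 — permitted.
Step 3 — counting 82 days from 17 February 2018 (when notice of the special meeting is given) gives a deadline of 10 May 2018; 21 March 2018 is within that limit.
Step 4 — must wait 37 days from 21 March 2018 (when the proxy materials are mailed), so not before 27 April 2018; done 28 April 2018, after the minimum wait.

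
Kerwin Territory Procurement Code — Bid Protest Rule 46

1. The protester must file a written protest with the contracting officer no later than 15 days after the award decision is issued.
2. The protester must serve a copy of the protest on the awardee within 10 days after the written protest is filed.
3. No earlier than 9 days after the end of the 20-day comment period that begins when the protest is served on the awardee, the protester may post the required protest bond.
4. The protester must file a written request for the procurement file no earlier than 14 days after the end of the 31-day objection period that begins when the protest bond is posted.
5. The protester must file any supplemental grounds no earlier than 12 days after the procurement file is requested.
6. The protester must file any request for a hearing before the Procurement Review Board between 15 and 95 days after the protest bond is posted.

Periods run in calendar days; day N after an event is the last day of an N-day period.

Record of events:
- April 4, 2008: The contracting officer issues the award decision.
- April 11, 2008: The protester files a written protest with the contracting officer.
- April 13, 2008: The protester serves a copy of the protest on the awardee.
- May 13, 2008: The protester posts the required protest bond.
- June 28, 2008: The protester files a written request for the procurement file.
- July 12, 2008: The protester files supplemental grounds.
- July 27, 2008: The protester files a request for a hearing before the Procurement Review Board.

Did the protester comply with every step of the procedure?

Yes

Step 1 — counting 15 days from April 4, 2008 (when the award decision is issued) gives a deadline of April 19, 2008; done April 11, 2008 — timely.
Step 2 — counting 10 days from April 11, 2008 (when the written protest is filed) gives a deadline of April 21, 2008; completed April 13, 2008, before the deadline.
Step 3 — must wait 9 days from May 3, 2008 (end of the 20-day comment period, which began when the protest is served on the awardee on April 13, 2008), so not before May 12, 2008; done May 13, 2008, after the minimum wait.
Step 4 — must wait 14 days from June 13, 2008 (end of the 31-day objection period, which began when the protest bond is posted on May 13, 2008), so not before June 27, 2008; June 28, 2008 is on or after that date.
Step 5 — must wait 12 days from June 28, 2008 (when the procurement file is requested), so not before July 10, 2008; done July 12, 2008 — permitted.
Step 6 — 15 and 95 days from May 13, 2008 (when the protest bond is posted) are May 28, 2008 and August 16, 2008 respectively; done July 27, 2008, which is between those dates.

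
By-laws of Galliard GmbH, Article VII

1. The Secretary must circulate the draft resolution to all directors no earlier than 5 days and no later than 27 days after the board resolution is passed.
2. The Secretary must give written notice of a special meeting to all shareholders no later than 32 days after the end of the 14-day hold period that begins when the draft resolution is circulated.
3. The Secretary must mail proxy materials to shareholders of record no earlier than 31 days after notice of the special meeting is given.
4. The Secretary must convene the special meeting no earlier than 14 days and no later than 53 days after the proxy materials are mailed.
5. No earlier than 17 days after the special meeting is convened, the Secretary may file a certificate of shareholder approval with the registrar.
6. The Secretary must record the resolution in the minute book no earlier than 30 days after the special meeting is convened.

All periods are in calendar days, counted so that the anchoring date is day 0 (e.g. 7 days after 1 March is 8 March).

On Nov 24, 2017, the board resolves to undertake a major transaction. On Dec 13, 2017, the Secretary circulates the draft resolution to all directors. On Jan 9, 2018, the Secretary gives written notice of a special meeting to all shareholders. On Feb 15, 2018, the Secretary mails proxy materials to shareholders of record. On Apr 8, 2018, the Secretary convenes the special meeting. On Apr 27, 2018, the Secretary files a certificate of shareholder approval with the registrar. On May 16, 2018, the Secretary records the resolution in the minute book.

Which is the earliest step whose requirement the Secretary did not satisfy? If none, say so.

Step 1 — 5 and 27 days from Nov 24, 2017 (when the board resolution is passed) are Nov 29, 2017 and Dec 21, 2017 respectively; Dec 13, 2017 falls inside that range.
Step 2 — counting 32 days from Dec 27, 2017 (end of the 14-day hold period, which began when the draft resolution is circulated on Dec 13, 2017) gives a deadline of Jan 28, 2018; done Jan 9, 2018 — timely.
Step 3 — must wait 31 days from Jan 9, 2018 (when notice of the special meeting is given), so not before Feb 9, 2018; Feb 15, 2018 is on or after that date.
Step 4 — 14 and 53 days from Feb 15, 2018 (when the proxy materials are mailed) are Mar 1, 2018 and Apr 9, 2018 respectively; done Apr 8, 2018, which is between those dates.
Step 5 — must wait 17 days from Apr 8, 2018 (when the special meeting is convened), so not before Apr 25, 2018; done Apr 27, 2018, after the minimum wait.
Step 6 — must wait 30 days from Apr 8, 2018 (when the special meeting is convened), so not before May 8, 2018; done May 16, 2018, after the minimum wait.

None — every step was satisfied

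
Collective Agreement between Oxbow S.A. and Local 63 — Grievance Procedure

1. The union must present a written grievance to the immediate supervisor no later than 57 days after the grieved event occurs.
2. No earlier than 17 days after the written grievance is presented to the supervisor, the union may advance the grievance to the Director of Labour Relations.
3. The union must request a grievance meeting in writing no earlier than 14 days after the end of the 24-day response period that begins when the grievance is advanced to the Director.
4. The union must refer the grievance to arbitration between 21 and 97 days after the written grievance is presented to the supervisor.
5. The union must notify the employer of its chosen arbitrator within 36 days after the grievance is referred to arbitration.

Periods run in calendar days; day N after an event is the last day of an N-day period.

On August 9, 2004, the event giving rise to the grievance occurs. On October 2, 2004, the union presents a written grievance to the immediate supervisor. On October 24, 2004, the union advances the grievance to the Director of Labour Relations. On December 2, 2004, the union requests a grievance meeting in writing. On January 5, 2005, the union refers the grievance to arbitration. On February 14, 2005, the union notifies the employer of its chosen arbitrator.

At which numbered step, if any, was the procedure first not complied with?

Step 5

(1) due by August 9, 2004 + 57 days = October 5, 2004; October 2, 2004 is within that limit.
(2) permitted from October 2, 2004 + 17 days = October 19, 2004 onward; done October 24, 2004, after the minimum wait.
(3) permitted from November 17, 2004 + 14 days = December 1, 2004 onward; done December 2, 2004, after the minimum wait.
(4) the permitted window runs from October 2, 2004 + 21 = October 23, 2004 to October 2, 2004 + 97 = January 7, 2005; done January 5, 2005 — within the window.
(5) due by January 5, 2005 + 36 days = February 10, 2005; done February 14, 2005 — 4 days late.
That is the first point of non-compliance.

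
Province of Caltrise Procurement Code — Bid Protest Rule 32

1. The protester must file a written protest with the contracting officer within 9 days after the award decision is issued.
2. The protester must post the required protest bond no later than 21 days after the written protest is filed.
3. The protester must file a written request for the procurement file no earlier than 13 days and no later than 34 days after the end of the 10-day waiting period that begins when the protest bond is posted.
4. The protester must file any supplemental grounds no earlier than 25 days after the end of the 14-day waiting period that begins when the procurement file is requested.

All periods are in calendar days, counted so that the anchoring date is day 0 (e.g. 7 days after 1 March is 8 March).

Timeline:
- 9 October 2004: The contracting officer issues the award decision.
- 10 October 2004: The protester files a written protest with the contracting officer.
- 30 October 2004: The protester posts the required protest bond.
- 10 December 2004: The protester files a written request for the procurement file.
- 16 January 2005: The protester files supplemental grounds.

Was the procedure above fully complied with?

(1) due by 9 October 2004 + 9 days = 18 October 2004; 10 October 2004 is within that limit.
(2) due by 10 October 2004 + 21 days = 31 October 2004; 30 October 2004 is within that limit.
(3) the permitted window runs from 9 November 2004 + 13 = 22 November 2004 to 9 November 2004 + 34 = 13 December 2004; done 10 December 2004 — within the window.
(4) permitted from 24 December 2004 + 25 days = 18 January 2005 onward; 16 January 2005 is 2 days before the earliest permitted date.
The procedure was therefore not followed at step 4.

No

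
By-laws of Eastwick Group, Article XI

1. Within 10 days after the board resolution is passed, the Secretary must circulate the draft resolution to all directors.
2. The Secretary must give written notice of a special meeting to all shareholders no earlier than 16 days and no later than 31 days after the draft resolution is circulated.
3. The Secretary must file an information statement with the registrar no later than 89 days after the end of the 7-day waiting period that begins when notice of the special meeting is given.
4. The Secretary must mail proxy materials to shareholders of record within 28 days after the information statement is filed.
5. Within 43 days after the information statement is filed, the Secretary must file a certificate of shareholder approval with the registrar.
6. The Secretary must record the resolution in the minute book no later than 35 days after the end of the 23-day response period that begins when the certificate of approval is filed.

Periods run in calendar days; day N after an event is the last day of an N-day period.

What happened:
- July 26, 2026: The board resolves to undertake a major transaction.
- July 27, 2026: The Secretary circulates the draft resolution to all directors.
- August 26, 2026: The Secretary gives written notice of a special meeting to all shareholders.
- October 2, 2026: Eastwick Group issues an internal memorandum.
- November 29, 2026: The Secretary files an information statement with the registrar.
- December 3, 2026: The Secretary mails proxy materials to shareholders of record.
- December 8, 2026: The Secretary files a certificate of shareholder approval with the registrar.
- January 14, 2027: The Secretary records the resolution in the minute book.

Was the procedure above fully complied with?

Yes

Step 1 — counting 10 days from July 26, 2026 (when the board resolution is passed) gives a deadline of August 5, 2026; done July 27, 2026 — timely.
Step 2 — 16 and 31 days from July 27, 2026 (when the draft resolution is circulated) are August 12, 2026 and August 27, 2026 respectively; done August 26, 2026 — within the window.
Step 3 — counting 89 days from September 2, 2026 (end of the 7-day waiting period, which began when notice of the special meeting is given on August 26, 2026) gives a deadline of November 30, 2026; November 29, 2026 is within that limit.
Step 4 — counting 28 days from November 29, 2026 (when the information statement is filed) gives a deadline of December 27, 2026; December 3, 2026 is within that limit.
Step 5 — counting 43 days from November 29, 2026 (when the information statement is filed) gives a deadline of January 11, 2027; completed December 8, 2026, before the deadline.
Step 6 — counting 35 days from December 31, 2026 (end of the 23-day response period, which began when the certificate of approval is filed on December 8, 2026) gives a deadline of February 4, 2027; done January 14, 2027 — timely.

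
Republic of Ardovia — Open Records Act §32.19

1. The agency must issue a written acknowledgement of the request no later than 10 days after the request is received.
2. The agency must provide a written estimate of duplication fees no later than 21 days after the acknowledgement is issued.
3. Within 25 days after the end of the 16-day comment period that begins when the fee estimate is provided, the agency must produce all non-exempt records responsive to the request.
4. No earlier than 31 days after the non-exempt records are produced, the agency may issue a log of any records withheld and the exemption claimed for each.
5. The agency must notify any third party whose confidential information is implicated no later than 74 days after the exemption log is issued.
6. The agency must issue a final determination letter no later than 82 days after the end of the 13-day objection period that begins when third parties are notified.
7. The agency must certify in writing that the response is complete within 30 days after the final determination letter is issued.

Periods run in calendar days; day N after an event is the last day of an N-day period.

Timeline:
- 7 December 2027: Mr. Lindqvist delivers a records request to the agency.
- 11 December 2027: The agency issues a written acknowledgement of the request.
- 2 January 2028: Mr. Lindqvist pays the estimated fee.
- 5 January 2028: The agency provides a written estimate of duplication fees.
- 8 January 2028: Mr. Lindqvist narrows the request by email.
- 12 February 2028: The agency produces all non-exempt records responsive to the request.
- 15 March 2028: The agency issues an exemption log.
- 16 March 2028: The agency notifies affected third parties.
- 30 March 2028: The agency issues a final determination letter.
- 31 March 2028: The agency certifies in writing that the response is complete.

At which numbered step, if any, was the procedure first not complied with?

Step 2

Step 1 — counting 10 days from 7 December 2027 (when the request is received) gives a deadline of 17 December 2027; done 11 December 2027 — timely.
Step 2 — counting 21 days from 11 December 2027 (when the acknowledgement is issued) gives a deadline of 1 January 2028; 5 January 2028 misses that deadline by 4 days.
That is the first point of non-compliance.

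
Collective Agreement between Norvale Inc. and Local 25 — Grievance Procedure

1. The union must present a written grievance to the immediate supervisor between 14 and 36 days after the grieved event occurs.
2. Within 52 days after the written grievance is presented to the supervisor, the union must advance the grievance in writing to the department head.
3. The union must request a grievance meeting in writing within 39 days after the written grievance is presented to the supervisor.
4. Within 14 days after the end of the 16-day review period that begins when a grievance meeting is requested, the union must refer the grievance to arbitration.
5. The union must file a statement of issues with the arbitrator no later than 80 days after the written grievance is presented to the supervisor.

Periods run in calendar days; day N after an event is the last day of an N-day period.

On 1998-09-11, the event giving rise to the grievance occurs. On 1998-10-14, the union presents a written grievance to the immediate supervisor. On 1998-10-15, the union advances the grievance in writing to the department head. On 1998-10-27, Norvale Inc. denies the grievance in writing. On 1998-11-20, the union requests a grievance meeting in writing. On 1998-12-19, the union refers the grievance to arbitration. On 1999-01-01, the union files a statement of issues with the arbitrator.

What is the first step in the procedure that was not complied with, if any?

Step 1: the window is 14–36 days after 1998-09-11 (when the grieved event occurs), so 1998-09-25 through 1998-10-17; 1998-10-14 falls inside that range.
Step 2: 52 days after 1998-10-14 (when the written grievance is presented to the supervisor) is 1998-12-05; done 1998-10-15 — timely.
Step 3: 39 days after 1998-10-14 (when the written grievance is presented to the supervisor) is 1998-11-22; 1998-11-20 is within that limit.
Step 4: 14 days after 1998-12-06 (end of the 16-day review period, which began when a grievance meeting is requested on 1998-11-20) is 1998-12-20; done 1998-12-19 — timely.
Step 5: 80 days after 1998-10-14 (when the written grievance is presented to the supervisor) is 1999-01-02; completed 1999-01-01, before the deadline.

None — every step was satisfied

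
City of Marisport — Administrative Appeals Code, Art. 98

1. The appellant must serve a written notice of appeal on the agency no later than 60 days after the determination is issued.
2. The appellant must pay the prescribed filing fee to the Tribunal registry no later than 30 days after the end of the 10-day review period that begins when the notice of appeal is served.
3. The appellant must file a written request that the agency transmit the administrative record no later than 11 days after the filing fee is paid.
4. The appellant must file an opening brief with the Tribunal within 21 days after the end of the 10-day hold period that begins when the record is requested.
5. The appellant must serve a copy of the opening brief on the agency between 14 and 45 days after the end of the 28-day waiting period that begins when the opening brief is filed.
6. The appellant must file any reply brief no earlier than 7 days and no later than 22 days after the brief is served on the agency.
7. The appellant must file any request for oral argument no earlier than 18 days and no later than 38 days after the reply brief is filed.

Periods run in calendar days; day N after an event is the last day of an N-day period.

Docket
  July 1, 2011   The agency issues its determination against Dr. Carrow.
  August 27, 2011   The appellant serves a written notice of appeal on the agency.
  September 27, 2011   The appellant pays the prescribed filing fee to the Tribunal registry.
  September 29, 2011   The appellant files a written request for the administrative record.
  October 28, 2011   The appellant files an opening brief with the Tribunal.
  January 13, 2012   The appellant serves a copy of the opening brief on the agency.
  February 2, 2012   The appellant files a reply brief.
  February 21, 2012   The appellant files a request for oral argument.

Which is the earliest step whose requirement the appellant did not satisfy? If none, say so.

Step 5

(1) due by July 1, 2011 + 60 days = August 30, 2011; completed August 27, 2011, before the deadline.
(2) due by September 6, 2011 + 30 days = October 6, 2011; September 27, 2011 is within that limit.
(3) due by September 27, 2011 + 11 days = October 8, 2011; completed September 29, 2011, before the deadline.
(4) due by October 9, 2011 + 21 days = October 30, 2011; done October 28, 2011 — timely.
(5) the permitted window runs from November 25, 2011 + 14 = December 9, 2011 to November 25, 2011 + 45 = January 9, 2012; January 13, 2012 is 4 days past the end of the window.
No need to go further; step 5 was not satisfied.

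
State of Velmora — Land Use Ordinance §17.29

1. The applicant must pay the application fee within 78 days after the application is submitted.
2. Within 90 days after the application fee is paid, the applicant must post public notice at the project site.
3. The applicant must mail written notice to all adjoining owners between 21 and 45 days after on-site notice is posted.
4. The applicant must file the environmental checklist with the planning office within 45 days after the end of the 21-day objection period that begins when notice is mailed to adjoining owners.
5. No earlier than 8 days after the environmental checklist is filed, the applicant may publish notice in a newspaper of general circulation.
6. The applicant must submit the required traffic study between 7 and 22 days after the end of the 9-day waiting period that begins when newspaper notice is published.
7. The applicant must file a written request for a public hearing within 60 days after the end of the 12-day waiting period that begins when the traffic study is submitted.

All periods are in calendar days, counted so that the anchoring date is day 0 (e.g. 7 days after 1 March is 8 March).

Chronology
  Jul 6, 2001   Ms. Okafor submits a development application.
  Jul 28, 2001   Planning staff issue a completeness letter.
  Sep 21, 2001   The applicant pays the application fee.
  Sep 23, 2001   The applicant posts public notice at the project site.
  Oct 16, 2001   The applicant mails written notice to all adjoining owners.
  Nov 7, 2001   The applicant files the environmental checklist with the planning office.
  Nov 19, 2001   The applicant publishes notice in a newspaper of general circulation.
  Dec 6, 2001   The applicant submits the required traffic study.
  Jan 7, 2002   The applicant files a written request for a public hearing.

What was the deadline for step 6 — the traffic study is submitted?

Newspaper notice is published on Nov 19, 2001; the 9-day waiting period therefore ends Nov 28, 2001, and step 6 runs from that date. The window is 7–22 days after Nov 28, 2001; it closes on Dec 20, 2001.

Dec 20, 2001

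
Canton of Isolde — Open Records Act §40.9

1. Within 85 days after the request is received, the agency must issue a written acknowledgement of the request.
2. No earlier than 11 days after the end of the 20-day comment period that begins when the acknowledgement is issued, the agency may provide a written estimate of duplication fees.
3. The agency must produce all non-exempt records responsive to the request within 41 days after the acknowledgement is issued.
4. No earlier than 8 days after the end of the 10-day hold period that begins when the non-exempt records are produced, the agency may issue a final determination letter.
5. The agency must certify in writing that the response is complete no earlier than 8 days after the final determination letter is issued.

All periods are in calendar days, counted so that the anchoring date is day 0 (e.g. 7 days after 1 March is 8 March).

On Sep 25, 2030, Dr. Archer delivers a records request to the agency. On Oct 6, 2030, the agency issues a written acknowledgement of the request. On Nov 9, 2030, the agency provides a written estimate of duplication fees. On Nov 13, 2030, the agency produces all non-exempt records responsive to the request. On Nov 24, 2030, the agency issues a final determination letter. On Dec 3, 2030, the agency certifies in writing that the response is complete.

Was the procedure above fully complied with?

No

(1) due by Sep 25, 2030 + 85 days = Dec 19, 2030; Oct 6, 2030 is within that limit.
(2) permitted from Oct 26, 2030 + 11 days = Nov 6, 2030 onward; done Nov 9, 2030, after the minimum wait.
(3) due by Oct 6, 2030 + 41 days = Nov 16, 2030; done Nov 13, 2030 — timely.
(4) permitted from Nov 23, 2030 + 8 days = Dec 1, 2030 onward; acted on Nov 24, 2030, 7 days prematurely.
No need to go further; step 4 was not satisfied.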